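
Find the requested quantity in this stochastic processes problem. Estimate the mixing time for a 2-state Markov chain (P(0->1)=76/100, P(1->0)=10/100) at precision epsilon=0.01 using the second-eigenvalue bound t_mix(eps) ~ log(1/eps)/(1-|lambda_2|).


lambda_2 = |1 - p01 - p10| = |1 - 0.7600 - 0.1000| = 0.1400
t_mix ~ log(1/eps)/(1 - |lambda_2|)
= log(100)/(1 - 0.1400) = 4.6052/0.8600
= 5.3548

5.3548


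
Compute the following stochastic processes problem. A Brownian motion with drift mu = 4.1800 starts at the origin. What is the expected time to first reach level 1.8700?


Expected first passage time = a/mu
= 1.8700/4.1800
= 0.4474

0.4474


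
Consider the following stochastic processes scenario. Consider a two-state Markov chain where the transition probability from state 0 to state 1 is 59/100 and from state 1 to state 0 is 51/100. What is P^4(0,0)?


Computing P^4 by matrix multiplication.
P = [[0.4100, 0.5900], [0.5100, 0.4900]]
After raising P to the power 4:
P^4(0,0) = 0.4637

0.4637


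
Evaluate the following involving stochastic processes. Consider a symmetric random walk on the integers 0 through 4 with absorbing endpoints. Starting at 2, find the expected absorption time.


For symmetric RW on 0,...,N with absorbing barriers, E(i) = i*(N-i)
E(2) = 2 * 2 = 4

4


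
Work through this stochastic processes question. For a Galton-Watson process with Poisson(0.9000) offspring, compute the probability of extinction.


Since mu = 0.9000 <= 1, extinction probability = 1.

1.0000


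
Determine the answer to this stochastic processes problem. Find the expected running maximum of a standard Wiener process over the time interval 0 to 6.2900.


E(max B(s)) = sqrt(2t/pi)
= sqrt(2*6.2900/pi)
= sqrt(4.0043)
= 2.0011

2.0011


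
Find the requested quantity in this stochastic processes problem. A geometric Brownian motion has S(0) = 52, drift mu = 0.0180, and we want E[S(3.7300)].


E[S(t)] = S(0) * exp(mu * t)
= 52 * exp(0.0180 * 3.7300)
= 52 * 1.0694
= 55.6111

55.6111


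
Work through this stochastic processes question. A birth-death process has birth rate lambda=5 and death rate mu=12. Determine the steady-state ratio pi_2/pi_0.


For birth-death process, pi_n/pi_0 = (lambda/mu)^n
= (5/12)^2
= 0.1736

0.1736


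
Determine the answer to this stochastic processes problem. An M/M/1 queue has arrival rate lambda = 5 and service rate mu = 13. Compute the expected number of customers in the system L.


rho = 5/13 = 0.3846
L = rho/(1-rho)
= 0.3846/0.6154
= 0.6250

0.6250


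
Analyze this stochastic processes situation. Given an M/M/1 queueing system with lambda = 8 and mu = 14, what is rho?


rho = lambda/mu
= 8/14
= 0.5714

0.5714


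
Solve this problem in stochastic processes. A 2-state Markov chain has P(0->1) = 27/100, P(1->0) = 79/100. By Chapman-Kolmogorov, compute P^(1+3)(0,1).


P^4 = P^1 * P^3
Computing via matrix multiplication of the transition matrix.
Entry (0,1) of P^4 = 0.2547

0.2547


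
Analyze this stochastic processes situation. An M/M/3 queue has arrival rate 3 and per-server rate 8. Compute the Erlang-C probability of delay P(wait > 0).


a = lambda/mu = 0.3750
rho = a/c = 0.1250
Erlang-C formula applied:
C(c,a) = 0.0069

0.0069


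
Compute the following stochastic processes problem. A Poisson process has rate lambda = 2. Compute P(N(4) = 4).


P(N(t)=k) = (lambda*t)^k * exp(-lambda*t) / k!
lambda*t = 8
= 8^4 * exp(-8) / 4!
= 4096 * 3.3546e-04 / 24
= 0.0573

0.0573


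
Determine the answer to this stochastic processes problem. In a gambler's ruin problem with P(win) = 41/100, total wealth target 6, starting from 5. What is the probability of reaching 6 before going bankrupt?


Gambler's ruin formula:
r = q/p = 0.5900/0.4100 = 1.4390
P(win) = (1 - r^i)/(1 - r^N)
= (1 - 1.4390^5)/(1 - 1.4390^6)
= 0.6562

0.6562


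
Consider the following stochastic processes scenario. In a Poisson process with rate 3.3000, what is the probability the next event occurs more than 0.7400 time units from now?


P(X > t) = exp(-lambda * t)
= exp(-3.3000 * 0.7400)
= exp(-2.4420) = 0.0870

0.0870


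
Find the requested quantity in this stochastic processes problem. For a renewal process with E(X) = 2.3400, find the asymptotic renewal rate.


Long-run renewal rate = 1/E(X)
= 1/2.3400
= 0.4274

0.4274


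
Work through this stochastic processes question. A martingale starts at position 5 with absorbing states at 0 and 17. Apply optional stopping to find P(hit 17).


By optional stopping theorem: E(M at tau) = M(0) = 5
P(hit 17)*17 + P(hit 0)*0 = 5
P(hit 17) = (5 - 0)/(17 - 0) = 5/17 = 0.2941

0.2941


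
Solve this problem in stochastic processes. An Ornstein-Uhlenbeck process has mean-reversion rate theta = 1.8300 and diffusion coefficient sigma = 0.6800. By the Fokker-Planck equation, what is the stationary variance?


Stationary variance = sigma^2 / (2*theta)
= 0.6800^2 / (2*1.8300)
= 0.4624 / 3.6600
= 0.1263

0.1263


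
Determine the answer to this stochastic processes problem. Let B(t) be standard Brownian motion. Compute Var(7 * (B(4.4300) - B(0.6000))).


Var(alpha*(B(t)-B(s))) = alpha^2 * (t-s)
= 7^2 * (4.4300 - 0.6000)
= 49 * 3.8300
= 187.6700

187.6700


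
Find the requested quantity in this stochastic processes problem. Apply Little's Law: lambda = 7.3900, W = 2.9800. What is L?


Little's Law: L = lambda * W
= 7.3900 * 2.9800
= 22.0222

22.0222


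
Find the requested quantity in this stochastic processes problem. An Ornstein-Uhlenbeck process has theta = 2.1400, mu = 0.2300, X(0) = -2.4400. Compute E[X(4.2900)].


E[X(t)] = mu + (X(0) - mu)*exp(-theta*t)
= 0.2300 + (-2.4400 - 0.2300)*exp(-2.1400*4.2900)
= 0.2300 + -2.6700 * 1.0302e-04
= 0.2297

0.2297


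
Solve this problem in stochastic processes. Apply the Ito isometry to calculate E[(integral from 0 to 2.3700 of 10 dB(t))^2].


By Ito isometry: E[(int f dB)^2] = int f^2 dt
= 10^2 * 2.3700
= 100 * 2.3700 = 237.0000

237.0000


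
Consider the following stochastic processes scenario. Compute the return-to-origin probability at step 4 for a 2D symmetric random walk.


P = C(4,2)^2 / 4^4
= 6^2 / 256
= 36 / 256
= 0.1406

0.1406


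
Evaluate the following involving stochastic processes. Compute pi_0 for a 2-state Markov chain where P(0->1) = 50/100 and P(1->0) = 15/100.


Stationary distribution: pi_0 = p10/(p01+p10), pi_1 = p01/(p01+p10)
p01 = 0.5000, p10 = 0.1500
pi_0 = 0.2308

0.2308


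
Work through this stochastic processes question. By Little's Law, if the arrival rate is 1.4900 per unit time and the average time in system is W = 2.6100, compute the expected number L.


Little's Law: L = lambda * W
= 1.4900 * 2.6100
= 3.8889

3.8889


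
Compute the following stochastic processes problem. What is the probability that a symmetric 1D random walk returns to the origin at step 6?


P(S(6) = 0) = C(6,3) / 4^3
= 20 / 64
= 0.3125

0.3125


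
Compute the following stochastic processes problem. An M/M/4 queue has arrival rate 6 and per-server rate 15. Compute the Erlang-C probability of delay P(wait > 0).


a = lambda/mu = 0.4000
rho = a/c = 0.1000
Erlang-C formula applied:
C(c,a) = 7.9444e-04

7.9444e-04


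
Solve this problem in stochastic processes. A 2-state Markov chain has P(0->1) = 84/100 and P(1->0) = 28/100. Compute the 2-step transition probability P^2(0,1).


Computing P^2 by matrix multiplication.
P = [[0.1600, 0.8400], [0.2800, 0.7200]]
After raising P to the power 2:
P^2(0,1) = 0.7392

0.7392


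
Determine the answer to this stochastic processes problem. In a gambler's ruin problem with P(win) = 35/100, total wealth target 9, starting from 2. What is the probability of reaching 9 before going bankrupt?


Gambler's ruin formula:
r = q/p = 0.6500/0.3500 = 1.8571
P(win) = (1 - r^i)/(1 - r^N)
= (1 - 1.8571^2)/(1 - 1.8571^9)
= 0.0094

0.0094


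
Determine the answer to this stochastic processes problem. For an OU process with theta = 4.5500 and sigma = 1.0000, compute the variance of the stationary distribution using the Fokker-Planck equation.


Stationary variance = sigma^2 / (2*theta)
= 1.0000^2 / (2*4.5500)
= 1.0000 / 9.1000
= 0.1099

0.1099


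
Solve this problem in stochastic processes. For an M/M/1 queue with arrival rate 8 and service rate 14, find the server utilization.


rho = lambda/mu
= 8/14
= 0.5714

0.5714


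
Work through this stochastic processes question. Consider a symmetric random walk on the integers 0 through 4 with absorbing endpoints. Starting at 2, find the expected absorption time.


For symmetric RW on 0,...,N with absorbing barriers, E(i) = i*(N-i)
E(2) = 2 * 2 = 4

4


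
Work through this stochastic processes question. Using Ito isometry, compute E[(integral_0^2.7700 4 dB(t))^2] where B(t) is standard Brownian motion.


By Ito isometry: E[(int f dB)^2] = int f^2 dt
= 4^2 * 2.7700
= 16 * 2.7700 = 44.3200

44.3200


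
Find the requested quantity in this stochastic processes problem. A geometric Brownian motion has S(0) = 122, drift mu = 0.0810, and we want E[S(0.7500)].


E[S(t)] = S(0) * exp(mu * t)
= 122 * exp(0.0810 * 0.7500)
= 122 * 1.0626
= 129.6413

129.6413


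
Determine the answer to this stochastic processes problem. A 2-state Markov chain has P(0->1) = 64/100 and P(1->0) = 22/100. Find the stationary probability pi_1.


Stationary distribution: pi_0 = p10/(p01+p10), pi_1 = p01/(p01+p10)
p01 = 0.6400, p10 = 0.2200
pi_1 = 0.7442

0.7442


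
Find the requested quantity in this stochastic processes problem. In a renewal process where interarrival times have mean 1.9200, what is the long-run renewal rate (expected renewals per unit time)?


Long-run renewal rate = 1/E(X)
= 1/1.9200
= 0.5208

0.5208


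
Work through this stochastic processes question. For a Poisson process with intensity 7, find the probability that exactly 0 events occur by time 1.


P(N(t)=k) = (lambda*t)^k * exp(-lambda*t) / k!
lambda*t = 7
= 7^0 * exp(-7) / 0!
= 1 * 9.1188e-04 / 1
= 9.1188e-04

9.1188e-04


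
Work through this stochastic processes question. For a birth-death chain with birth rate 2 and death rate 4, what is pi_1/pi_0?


For birth-death process, pi_n/pi_0 = (lambda/mu)^n
= (2/4)^1
= 0.5000

0.5000


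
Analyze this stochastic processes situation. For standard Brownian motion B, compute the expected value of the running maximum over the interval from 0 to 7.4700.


E(max B(s)) = sqrt(2t/pi)
= sqrt(2*7.4700/pi)
= sqrt(4.7555)
= 2.1807

2.1807


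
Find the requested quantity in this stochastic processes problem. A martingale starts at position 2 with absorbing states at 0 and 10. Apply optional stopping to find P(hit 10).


By optional stopping theorem: E(M at tau) = M(0) = 2
P(hit 10)*10 + P(hit 0)*0 = 2
P(hit 10) = (2 - 0)/(10 - 0) = 1/5 = 0.2000

0.2000


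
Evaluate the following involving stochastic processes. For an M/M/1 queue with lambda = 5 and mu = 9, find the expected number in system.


rho = 5/9 = 0.5556
L = rho/(1-rho)
= 0.5556/0.4444
= 1.2500

1.2500


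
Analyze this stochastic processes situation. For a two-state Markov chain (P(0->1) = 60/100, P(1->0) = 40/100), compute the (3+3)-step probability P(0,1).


P^6 = P^3 * P^3
Computing via matrix multiplication of the transition matrix.
Entry (0,1) of P^6 = 0.6000

0.6000


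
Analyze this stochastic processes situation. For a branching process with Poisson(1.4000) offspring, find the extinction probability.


Since mu = 1.4000 > 1, extinction prob q < 1.
Solve s = exp(mu*(s-1)) iteratively.
q = 0.4890

0.4890


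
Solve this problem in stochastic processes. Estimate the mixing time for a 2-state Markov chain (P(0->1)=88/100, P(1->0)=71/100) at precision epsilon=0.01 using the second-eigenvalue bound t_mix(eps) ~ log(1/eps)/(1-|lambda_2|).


lambda_2 = |1 - p01 - p10| = |1 - 0.8800 - 0.7100| = 0.5900
t_mix ~ log(1/eps)/(1 - |lambda_2|)
= log(100)/(1 - 0.5900) = 4.6052/0.4100
= 11.2321

11.2321


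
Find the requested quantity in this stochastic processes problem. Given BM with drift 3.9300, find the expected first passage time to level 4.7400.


Expected first passage time = a/mu
= 4.7400/3.9300
= 1.2061

1.2061


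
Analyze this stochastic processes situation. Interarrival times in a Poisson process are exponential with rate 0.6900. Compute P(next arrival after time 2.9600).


P(X > t) = exp(-lambda * t)
= exp(-0.6900 * 2.9600)
= exp(-2.0424) = 0.1297

0.1297


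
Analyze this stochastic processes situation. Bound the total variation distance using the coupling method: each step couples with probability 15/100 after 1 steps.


TV distance bound <= (1-delta)^n
= (1 - 0.1500)^1
= 0.8500^1
= 0.8500

0.8500


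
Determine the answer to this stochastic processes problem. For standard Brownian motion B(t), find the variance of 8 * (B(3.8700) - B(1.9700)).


Var(alpha*(B(t)-B(s))) = alpha^2 * (t-s)
= 8^2 * (3.8700 - 1.9700)
= 64 * 1.9000
= 121.6000

121.6000


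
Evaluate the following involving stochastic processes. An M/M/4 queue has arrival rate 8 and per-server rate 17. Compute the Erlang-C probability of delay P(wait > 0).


a = lambda/mu = 0.4706
rho = a/c = 0.1176
Erlang-C formula applied:
C(c,a) = 0.0014

0.0014


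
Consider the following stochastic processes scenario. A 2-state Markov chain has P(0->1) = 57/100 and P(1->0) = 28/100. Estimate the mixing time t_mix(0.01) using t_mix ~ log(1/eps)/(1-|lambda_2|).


lambda_2 = |1 - p01 - p10| = |1 - 0.5700 - 0.2800| = 0.1500
t_mix ~ log(1/eps)/(1 - |lambda_2|)
= log(100)/(1 - 0.1500) = 4.6052/0.8500
= 5.4178

5.4178


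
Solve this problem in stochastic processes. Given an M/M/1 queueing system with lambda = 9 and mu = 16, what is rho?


rho = lambda/mu
= 9/16
= 0.5625

0.5625


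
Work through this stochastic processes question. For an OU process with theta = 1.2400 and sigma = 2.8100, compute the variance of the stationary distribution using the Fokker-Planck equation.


Stationary variance = sigma^2 / (2*theta)
= 2.8100^2 / (2*1.2400)
= 7.8961 / 2.4800
= 3.1839

3.1839


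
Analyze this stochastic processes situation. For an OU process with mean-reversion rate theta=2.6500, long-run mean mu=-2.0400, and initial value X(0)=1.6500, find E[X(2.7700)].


E[X(t)] = mu + (X(0) - mu)*exp(-theta*t)
= -2.0400 + (1.6500 - -2.0400)*exp(-2.6500*2.7700)
= -2.0400 + 3.6900 * 6.4873e-04
= -2.0376

-2.0376


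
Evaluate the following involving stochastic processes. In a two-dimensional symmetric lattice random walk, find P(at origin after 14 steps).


P = C(14,7)^2 / 4^14
= 3432^2 / 268435456
= 11778624 / 268435456
= 0.0439

0.0439


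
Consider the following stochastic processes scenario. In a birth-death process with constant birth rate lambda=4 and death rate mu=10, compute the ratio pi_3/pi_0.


For birth-death process, pi_n/pi_0 = (lambda/mu)^n
= (4/10)^3
= 0.0640

0.0640


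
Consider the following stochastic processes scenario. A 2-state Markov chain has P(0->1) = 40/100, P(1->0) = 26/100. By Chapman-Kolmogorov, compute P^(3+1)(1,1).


P^4 = P^3 * P^1
Computing via matrix multiplication of the transition matrix.
Entry (1,1) of P^4 = 0.6113

0.6113


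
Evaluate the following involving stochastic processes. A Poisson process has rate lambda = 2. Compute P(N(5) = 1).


P(N(t)=k) = (lambda*t)^k * exp(-lambda*t) / k!
lambda*t = 10
= 10^1 * exp(-10) / 1!
= 10 * 4.5400e-05 / 1
= 4.5400e-04

4.5400e-04


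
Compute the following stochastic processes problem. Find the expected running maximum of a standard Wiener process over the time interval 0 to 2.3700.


E(max B(s)) = sqrt(2t/pi)
= sqrt(2*2.3700/pi)
= sqrt(1.5088)
= 1.2283

1.2283


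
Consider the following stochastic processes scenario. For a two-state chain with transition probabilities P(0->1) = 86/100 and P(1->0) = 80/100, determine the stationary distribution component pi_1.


Stationary distribution: pi_0 = p10/(p01+p10), pi_1 = p01/(p01+p10)
p01 = 0.8600, p10 = 0.8000
pi_1 = 0.5181

0.5181


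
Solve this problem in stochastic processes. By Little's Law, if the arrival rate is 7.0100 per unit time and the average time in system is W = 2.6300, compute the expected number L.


Little's Law: L = lambda * W
= 7.0100 * 2.6300
= 18.4363

18.4363


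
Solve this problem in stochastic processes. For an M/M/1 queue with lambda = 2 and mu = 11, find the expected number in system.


rho = 2/11 = 0.1818
L = rho/(1-rho)
= 0.1818/0.8182
= 0.2222

0.2222


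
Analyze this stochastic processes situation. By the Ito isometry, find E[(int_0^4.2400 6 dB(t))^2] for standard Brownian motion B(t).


By Ito isometry: E[(int f dB)^2] = int f^2 dt
= 6^2 * 4.2400
= 36 * 4.2400 = 152.6400

152.6400


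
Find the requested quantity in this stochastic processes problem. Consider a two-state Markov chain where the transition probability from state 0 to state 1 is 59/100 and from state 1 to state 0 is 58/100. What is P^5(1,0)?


Computing P^5 by matrix multiplication.
P = [[0.4100, 0.5900], [0.5800, 0.4200]]
After raising P to the power 5:
P^5(1,0) = 0.4958

0.4958


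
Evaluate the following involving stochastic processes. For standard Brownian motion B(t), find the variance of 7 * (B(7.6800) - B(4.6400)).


Var(alpha*(B(t)-B(s))) = alpha^2 * (t-s)
= 7^2 * (7.6800 - 4.6400)
= 49 * 3.0400
= 148.9600

148.9600


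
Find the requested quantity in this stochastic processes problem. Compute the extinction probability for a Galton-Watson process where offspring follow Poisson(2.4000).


Since mu = 2.4000 > 1, extinction prob q < 1.
Solve s = exp(mu*(s-1)) iteratively.
q = 0.1214

0.1214


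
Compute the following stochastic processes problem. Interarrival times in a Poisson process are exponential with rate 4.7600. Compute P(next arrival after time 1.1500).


P(X > t) = exp(-lambda * t)
= exp(-4.7600 * 1.1500)
= exp(-5.4740) = 0.0042

0.0042


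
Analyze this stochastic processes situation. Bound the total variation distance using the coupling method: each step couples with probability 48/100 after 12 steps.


TV distance bound <= (1-delta)^n
= (1 - 0.4800)^12
= 0.5200^12
= 3.9088e-04

3.9088e-04


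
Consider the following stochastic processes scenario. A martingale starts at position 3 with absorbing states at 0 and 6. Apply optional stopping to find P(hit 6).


By optional stopping theorem: E(M at tau) = M(0) = 3
P(hit 6)*6 + P(hit 0)*0 = 3
P(hit 6) = (3 - 0)/(6 - 0) = 1/2 = 0.5000

0.5000


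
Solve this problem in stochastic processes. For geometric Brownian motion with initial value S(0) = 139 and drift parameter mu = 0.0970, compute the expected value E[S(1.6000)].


E[S(t)] = S(0) * exp(mu * t)
= 139 * exp(0.0970 * 1.6000)
= 139 * 1.1679
= 162.3369

162.3369


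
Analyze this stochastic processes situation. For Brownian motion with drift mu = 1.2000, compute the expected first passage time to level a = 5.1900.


Expected first passage time = a/mu
= 5.1900/1.2000
= 4.3250

4.3250


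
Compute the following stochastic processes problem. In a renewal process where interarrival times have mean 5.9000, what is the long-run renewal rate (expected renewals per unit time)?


Long-run renewal rate = 1/E(X)
= 1/5.9000
= 0.1695

0.1695


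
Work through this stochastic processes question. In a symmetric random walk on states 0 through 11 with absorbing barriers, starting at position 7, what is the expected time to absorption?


For symmetric RW on 0,...,N with absorbing barriers, E(i) = i*(N-i)
E(7) = 7 * 4 = 28

28


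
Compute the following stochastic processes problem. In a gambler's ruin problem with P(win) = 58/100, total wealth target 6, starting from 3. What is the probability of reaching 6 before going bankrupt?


Gambler's ruin formula:
r = q/p = 0.4200/0.5800 = 0.7241
P(win) = (1 - r^i)/(1 - r^N)
= (1 - 0.7241^3)/(1 - 0.7241^6)
= 0.7248

0.7248


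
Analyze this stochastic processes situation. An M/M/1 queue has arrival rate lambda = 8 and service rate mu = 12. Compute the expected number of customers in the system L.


rho = 8/12 = 0.6667
L = rho/(1-rho)
= 0.6667/0.3333
= 2.0000

2.0000


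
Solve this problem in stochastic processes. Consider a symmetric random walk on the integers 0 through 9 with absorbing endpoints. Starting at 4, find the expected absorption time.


For symmetric RW on 0,...,N with absorbing barriers, E(i) = i*(N-i)
E(4) = 4 * 5 = 20

20


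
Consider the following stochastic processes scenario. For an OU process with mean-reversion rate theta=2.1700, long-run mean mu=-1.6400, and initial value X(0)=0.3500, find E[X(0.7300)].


E[X(t)] = mu + (X(0) - mu)*exp(-theta*t)
= -1.6400 + (0.3500 - -1.6400)*exp(-2.1700*0.7300)
= -1.6400 + 1.9900 * 0.2051
= -1.2318

-1.2318


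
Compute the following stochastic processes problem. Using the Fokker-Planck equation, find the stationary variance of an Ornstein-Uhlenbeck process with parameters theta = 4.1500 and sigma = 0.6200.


Stationary variance = sigma^2 / (2*theta)
= 0.6200^2 / (2*4.1500)
= 0.3844 / 8.3000
= 0.0463

0.0463


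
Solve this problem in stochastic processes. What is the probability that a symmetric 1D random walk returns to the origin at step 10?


P(S(10) = 0) = C(10,5) / 4^5
= 252 / 1024
= 0.2461

0.2461


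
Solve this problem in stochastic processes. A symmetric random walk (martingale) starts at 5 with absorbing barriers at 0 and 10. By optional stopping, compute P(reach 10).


By optional stopping theorem: E(M at tau) = M(0) = 5
P(hit 10)*10 + P(hit 0)*0 = 5
P(hit 10) = (5 - 0)/(10 - 0) = 1/2 = 0.5000

0.5000


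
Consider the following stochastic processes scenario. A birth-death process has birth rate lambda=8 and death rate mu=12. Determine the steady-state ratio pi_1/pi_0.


For birth-death process, pi_n/pi_0 = (lambda/mu)^n
= (8/12)^1
= 0.6667

0.6667


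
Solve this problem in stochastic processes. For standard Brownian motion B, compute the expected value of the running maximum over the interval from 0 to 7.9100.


E(max B(s)) = sqrt(2t/pi)
= sqrt(2*7.9100/pi)
= sqrt(5.0357)
= 2.2440

2.2440


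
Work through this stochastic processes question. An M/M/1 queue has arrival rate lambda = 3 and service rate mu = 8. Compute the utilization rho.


rho = lambda/mu
= 3/8
= 0.3750

0.3750


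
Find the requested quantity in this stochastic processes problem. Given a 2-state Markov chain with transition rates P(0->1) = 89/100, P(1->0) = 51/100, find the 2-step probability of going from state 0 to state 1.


Computing P^2 by matrix multiplication.
P = [[0.1100, 0.8900], [0.5100, 0.4900]]
After raising P to the power 2:
P^2(0,1) = 0.5340

0.5340


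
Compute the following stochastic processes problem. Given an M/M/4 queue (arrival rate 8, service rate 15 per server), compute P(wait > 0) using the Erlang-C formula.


a = lambda/mu = 0.5333
rho = a/c = 0.1333
Erlang-C formula applied:
C(c,a) = 0.0023

0.0023


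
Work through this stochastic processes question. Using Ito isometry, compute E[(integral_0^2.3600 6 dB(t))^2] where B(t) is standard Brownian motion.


By Ito isometry: E[(int f dB)^2] = int f^2 dt
= 6^2 * 2.3600
= 36 * 2.3600 = 84.9600

84.9600


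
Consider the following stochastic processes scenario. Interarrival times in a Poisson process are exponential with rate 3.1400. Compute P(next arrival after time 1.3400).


P(X > t) = exp(-lambda * t)
= exp(-3.1400 * 1.3400)
= exp(-4.2076) = 0.0149

0.0149


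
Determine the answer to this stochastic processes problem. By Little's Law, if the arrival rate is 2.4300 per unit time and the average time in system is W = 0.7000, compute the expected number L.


Little's Law: L = lambda * W
= 2.4300 * 0.7000
= 1.7010

1.7010


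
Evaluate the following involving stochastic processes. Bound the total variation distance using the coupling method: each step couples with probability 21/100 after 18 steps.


TV distance bound <= (1-delta)^n
= (1 - 0.2100)^18
= 0.7900^18
= 0.0144

0.0144


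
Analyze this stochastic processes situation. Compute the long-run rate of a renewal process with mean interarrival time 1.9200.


Long-run renewal rate = 1/E(X)
= 1/1.9200
= 0.5208

0.5208


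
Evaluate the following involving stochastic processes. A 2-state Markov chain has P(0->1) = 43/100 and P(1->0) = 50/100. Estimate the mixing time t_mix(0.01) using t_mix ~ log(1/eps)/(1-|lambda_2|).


lambda_2 = |1 - p01 - p10| = |1 - 0.4300 - 0.5000| = 0.0700
t_mix ~ log(1/eps)/(1 - |lambda_2|)
= log(100)/(1 - 0.0700) = 4.6052/0.9300
= 4.9518

4.9518


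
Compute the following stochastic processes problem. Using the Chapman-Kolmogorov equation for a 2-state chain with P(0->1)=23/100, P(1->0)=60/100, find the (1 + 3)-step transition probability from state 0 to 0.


P^4 = P^1 * P^3
Computing via matrix multiplication of the transition matrix.
Entry (0,0) of P^4 = 0.7231

0.7231


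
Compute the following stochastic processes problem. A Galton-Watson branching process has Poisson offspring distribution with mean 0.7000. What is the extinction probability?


Since mu = 0.7000 <= 1, extinction probability = 1.

1.0000


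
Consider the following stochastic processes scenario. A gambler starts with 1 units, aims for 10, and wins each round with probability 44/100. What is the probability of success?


Gambler's ruin formula:
r = q/p = 0.5600/0.4400 = 1.2727
P(win) = (1 - r^i)/(1 - r^N)
= (1 - 1.2727^1)/(1 - 1.2727^10)
= 0.0269

0.0269


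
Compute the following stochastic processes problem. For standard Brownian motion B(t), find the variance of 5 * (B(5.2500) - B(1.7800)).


Var(alpha*(B(t)-B(s))) = alpha^2 * (t-s)
= 5^2 * (5.2500 - 1.7800)
= 25 * 3.4700
= 86.7500

86.7500


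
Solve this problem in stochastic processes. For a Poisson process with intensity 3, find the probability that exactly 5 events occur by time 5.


P(N(t)=k) = (lambda*t)^k * exp(-lambda*t) / k!
lambda*t = 15
= 15^5 * exp(-15) / 5!
= 759375 * 3.0590e-07 / 120
= 0.0019

0.0019


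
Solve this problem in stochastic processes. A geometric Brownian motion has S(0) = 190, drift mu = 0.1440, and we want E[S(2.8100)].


E[S(t)] = S(0) * exp(mu * t)
= 190 * exp(0.1440 * 2.8100)
= 190 * 1.4988
= 284.7649

284.7649


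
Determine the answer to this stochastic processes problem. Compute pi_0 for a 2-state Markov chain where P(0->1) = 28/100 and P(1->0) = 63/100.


Stationary distribution: pi_0 = p10/(p01+p10), pi_1 = p01/(p01+p10)
p01 = 0.2800, p10 = 0.6300
pi_0 = 0.6923

0.6923


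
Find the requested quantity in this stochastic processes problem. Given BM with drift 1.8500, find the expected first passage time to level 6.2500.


Expected first passage time = a/mu
= 6.2500/1.8500
= 3.3784

3.3784


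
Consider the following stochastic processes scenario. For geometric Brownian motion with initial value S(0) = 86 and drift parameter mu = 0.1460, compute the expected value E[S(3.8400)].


E[S(t)] = S(0) * exp(mu * t)
= 86 * exp(0.1460 * 3.8400)
= 86 * 1.7518
= 150.6542

150.6542


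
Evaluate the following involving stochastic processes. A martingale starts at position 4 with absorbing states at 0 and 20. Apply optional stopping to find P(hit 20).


By optional stopping theorem: E(M at tau) = M(0) = 4
P(hit 20)*20 + P(hit 0)*0 = 4
P(hit 20) = (4 - 0)/(20 - 0) = 1/5 = 0.2000

0.2000


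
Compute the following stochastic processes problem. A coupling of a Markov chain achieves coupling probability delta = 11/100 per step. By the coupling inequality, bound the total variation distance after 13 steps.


TV distance bound <= (1-delta)^n
= (1 - 0.1100)^13
= 0.8900^13
= 0.2198

0.2198


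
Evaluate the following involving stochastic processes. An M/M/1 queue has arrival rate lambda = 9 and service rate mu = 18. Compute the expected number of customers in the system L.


rho = 9/18 = 0.5000
L = rho/(1-rho)
= 0.5000/0.5000
= 1.0000

1.0000


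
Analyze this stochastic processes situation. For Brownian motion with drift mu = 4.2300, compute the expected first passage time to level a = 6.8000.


Expected first passage time = a/mu
= 6.8000/4.2300
= 1.6076

1.6076


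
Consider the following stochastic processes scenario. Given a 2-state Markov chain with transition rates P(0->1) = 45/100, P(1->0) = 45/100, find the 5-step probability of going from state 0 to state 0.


Computing P^5 by matrix multiplication.
P = [[0.5500, 0.4500], [0.4500, 0.5500]]
After raising P to the power 5:
P^5(0,0) = 0.5000

0.5000


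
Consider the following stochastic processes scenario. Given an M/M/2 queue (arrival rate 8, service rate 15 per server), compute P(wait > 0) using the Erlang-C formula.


a = lambda/mu = 0.5333
rho = a/c = 0.2667
Erlang-C formula applied:
C(c,a) = 0.1123

0.1123


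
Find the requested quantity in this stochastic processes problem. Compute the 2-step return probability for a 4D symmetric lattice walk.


P(return in 2 steps) = P(reverse first step) = 1/(2d)
= 1/8
= 0.1250

0.1250


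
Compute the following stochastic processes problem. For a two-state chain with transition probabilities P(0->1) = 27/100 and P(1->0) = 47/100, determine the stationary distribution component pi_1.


Stationary distribution: pi_0 = p10/(p01+p10), pi_1 = p01/(p01+p10)
p01 = 0.2700, p10 = 0.4700
pi_1 = 0.3649

0.3649


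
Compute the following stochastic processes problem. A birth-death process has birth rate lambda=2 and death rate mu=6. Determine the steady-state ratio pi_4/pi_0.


For birth-death process, pi_n/pi_0 = (lambda/mu)^n
= (2/6)^4
= 0.0123

0.0123


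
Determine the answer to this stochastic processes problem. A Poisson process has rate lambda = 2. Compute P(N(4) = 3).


P(N(t)=k) = (lambda*t)^k * exp(-lambda*t) / k!
lambda*t = 8
= 8^3 * exp(-8) / 3!
= 512 * 3.3546e-04 / 6
= 0.0286

0.0286


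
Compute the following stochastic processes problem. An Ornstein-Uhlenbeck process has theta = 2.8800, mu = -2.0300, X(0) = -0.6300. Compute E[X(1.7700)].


E[X(t)] = mu + (X(0) - mu)*exp(-theta*t)
= -2.0300 + (-0.6300 - -2.0300)*exp(-2.8800*1.7700)
= -2.0300 + 1.4000 * 0.0061
= -2.0214

-2.0214


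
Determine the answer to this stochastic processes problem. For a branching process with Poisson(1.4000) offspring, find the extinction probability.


Since mu = 1.4000 > 1, extinction prob q < 1.
Solve s = exp(mu*(s-1)) iteratively.
q = 0.4890

0.4890


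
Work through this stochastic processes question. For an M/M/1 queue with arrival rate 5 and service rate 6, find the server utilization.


rho = lambda/mu
= 5/6
= 0.8333

0.8333


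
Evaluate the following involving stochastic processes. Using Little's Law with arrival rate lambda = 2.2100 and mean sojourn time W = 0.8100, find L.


Little's Law: L = lambda * W
= 2.2100 * 0.8100
= 1.7901

1.7901


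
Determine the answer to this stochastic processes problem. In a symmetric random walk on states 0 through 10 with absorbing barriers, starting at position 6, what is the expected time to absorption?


For symmetric RW on 0,...,N with absorbing barriers, E(i) = i*(N-i)
E(6) = 6 * 4 = 24

24


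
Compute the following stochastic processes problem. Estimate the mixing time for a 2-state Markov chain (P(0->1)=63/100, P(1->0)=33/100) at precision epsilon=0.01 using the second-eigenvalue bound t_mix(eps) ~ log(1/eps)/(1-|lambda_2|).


lambda_2 = |1 - p01 - p10| = |1 - 0.6300 - 0.3300| = 0.0400
t_mix ~ log(1/eps)/(1 - |lambda_2|)
= log(100)/(1 - 0.0400) = 4.6052/0.9600
= 4.7971

4.7971


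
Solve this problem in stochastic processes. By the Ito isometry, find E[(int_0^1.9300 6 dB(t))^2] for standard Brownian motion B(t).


By Ito isometry: E[(int f dB)^2] = int f^2 dt
= 6^2 * 1.9300
= 36 * 1.9300 = 69.4800

69.4800


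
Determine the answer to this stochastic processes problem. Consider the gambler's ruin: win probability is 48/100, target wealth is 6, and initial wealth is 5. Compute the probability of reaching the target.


Gambler's ruin formula:
r = q/p = 0.5200/0.4800 = 1.0833
P(win) = (1 - r^i)/(1 - r^N)
= (1 - 1.0833^5)/(1 - 1.0833^6)
= 0.7983

0.7983


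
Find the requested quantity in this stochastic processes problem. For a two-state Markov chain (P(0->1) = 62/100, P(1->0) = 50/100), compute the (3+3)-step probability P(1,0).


P^6 = P^3 * P^3
Computing via matrix multiplication of the transition matrix.
Entry (1,0) of P^6 = 0.4464

0.4464


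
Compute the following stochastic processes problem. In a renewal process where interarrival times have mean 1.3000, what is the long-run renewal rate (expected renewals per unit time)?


Long-run renewal rate = 1/E(X)
= 1/1.3000
= 0.7692

0.7692


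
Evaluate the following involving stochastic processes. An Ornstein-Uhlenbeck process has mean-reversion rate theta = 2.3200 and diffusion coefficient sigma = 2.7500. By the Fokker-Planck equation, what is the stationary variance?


Stationary variance = sigma^2 / (2*theta)
= 2.7500^2 / (2*2.3200)
= 7.5625 / 4.6400
= 1.6298

1.6298


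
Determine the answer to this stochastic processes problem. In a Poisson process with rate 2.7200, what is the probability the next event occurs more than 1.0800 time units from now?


P(X > t) = exp(-lambda * t)
= exp(-2.7200 * 1.0800)
= exp(-2.9376) = 0.0530

0.0530


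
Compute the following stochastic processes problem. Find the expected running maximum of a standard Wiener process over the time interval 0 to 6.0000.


E(max B(s)) = sqrt(2t/pi)
= sqrt(2*6.0000/pi)
= sqrt(3.8197)
= 1.9544

1.9544


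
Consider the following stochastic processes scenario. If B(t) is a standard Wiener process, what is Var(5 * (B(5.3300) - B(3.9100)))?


Var(alpha*(B(t)-B(s))) = alpha^2 * (t-s)
= 5^2 * (5.3300 - 3.9100)
= 25 * 1.4200
= 35.5000

35.5000


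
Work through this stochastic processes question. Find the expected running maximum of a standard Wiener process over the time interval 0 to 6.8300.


E(max B(s)) = sqrt(2t/pi)
= sqrt(2*6.8300/pi)
= sqrt(4.3481)
= 2.0852

2.0852


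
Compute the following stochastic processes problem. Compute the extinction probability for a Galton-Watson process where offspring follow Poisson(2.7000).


Since mu = 2.7000 > 1, extinction prob q < 1.
Solve s = exp(mu*(s-1)) iteratively.
q = 0.0844

0.0844


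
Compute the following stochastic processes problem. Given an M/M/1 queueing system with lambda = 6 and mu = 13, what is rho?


rho = lambda/mu
= 6/13
= 0.4615

0.4615


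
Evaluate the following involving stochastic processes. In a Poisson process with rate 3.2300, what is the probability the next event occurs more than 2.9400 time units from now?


P(X > t) = exp(-lambda * t)
= exp(-3.2300 * 2.9400)
= exp(-9.4962) = 7.5137e-05

7.5137e-05


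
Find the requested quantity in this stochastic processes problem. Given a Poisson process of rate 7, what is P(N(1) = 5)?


P(N(t)=k) = (lambda*t)^k * exp(-lambda*t) / k!
lambda*t = 7
= 7^5 * exp(-7) / 5!
= 16807 * 9.1188e-04 / 120
= 0.1277

0.1277


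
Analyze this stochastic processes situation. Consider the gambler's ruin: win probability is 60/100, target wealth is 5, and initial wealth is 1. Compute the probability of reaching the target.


Gambler's ruin formula:
r = q/p = 0.4000/0.6000 = 0.6667
P(win) = (1 - r^i)/(1 - r^N)
= (1 - 0.6667^1)/(1 - 0.6667^5)
= 0.3839

0.3839


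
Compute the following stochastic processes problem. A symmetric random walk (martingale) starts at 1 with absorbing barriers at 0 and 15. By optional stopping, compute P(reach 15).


By optional stopping theorem: E(M at tau) = M(0) = 1
P(hit 15)*15 + P(hit 0)*0 = 1
P(hit 15) = (1 - 0)/(15 - 0) = 1/15 = 0.0667

0.0667


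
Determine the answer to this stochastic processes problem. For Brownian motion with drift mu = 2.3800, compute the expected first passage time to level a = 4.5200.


Expected first passage time = a/mu
= 4.5200/2.3800
= 1.8992

1.8992


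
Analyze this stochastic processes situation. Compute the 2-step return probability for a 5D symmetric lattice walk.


P(return in 2 steps) = P(reverse first step) = 1/(2d)
= 1/10
= 0.1000

0.1000


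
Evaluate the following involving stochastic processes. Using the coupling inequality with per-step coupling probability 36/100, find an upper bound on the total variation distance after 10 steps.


TV distance bound <= (1-delta)^n
= (1 - 0.3600)^10
= 0.6400^10
= 0.0115

0.0115


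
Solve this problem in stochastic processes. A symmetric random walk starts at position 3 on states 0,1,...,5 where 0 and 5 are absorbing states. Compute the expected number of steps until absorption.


For symmetric RW on 0,...,N with absorbing barriers, E(i) = i*(N-i)
E(3) = 3 * 2 = 6

6


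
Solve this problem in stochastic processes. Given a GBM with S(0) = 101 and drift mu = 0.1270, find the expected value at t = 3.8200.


E[S(t)] = S(0) * exp(mu * t)
= 101 * exp(0.1270 * 3.8200)
= 101 * 1.6244
= 164.0646

164.0646


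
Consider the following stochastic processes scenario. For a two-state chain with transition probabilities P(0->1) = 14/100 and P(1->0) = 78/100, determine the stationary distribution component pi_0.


Stationary distribution: pi_0 = p10/(p01+p10), pi_1 = p01/(p01+p10)
p01 = 0.1400, p10 = 0.7800
pi_0 = 0.8478

0.8478


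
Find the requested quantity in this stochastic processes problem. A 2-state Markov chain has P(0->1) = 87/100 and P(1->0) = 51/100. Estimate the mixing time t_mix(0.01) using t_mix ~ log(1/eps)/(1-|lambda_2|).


lambda_2 = |1 - p01 - p10| = |1 - 0.8700 - 0.5100| = 0.3800
t_mix ~ log(1/eps)/(1 - |lambda_2|)
= log(100)/(1 - 0.3800) = 4.6052/0.6200
= 7.4277

7.4277


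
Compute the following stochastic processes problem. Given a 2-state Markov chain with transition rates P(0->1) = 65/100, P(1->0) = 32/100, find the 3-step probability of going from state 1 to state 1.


Computing P^3 by matrix multiplication.
P = [[0.3500, 0.6500], [0.3200, 0.6800]]
After raising P to the power 3:
P^3(1,1) = 0.6701

0.6701


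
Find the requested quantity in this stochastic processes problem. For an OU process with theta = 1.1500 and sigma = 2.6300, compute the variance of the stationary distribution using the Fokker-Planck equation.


Stationary variance = sigma^2 / (2*theta)
= 2.6300^2 / (2*1.1500)
= 6.9169 / 2.3000
= 3.0073

3.0073


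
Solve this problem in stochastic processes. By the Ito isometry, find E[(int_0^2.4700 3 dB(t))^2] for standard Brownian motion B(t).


By Ito isometry: E[(int f dB)^2] = int f^2 dt
= 3^2 * 2.4700
= 9 * 2.4700 = 22.2300

22.2300


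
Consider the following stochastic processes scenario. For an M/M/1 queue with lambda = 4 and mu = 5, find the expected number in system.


rho = 4/5 = 0.8000
L = rho/(1-rho)
= 0.8000/0.2000
= 4.0000

4.0000


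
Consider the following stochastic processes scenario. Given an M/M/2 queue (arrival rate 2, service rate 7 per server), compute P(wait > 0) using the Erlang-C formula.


a = lambda/mu = 0.2857
rho = a/c = 0.1429
Erlang-C formula applied:
C(c,a) = 0.0357

0.0357


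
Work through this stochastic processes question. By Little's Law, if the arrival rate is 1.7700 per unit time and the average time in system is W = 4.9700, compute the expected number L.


Little's Law: L = lambda * W
= 1.7700 * 4.9700
= 8.7969

8.7969


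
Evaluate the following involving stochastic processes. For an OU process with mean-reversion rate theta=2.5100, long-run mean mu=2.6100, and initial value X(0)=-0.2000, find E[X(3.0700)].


E[X(t)] = mu + (X(0) - mu)*exp(-theta*t)
= 2.6100 + (-0.2000 - 2.6100)*exp(-2.5100*3.0700)
= 2.6100 + -2.8100 * 4.5025e-04
= 2.6087

2.6087


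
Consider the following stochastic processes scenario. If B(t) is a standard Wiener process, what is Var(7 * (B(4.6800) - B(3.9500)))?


Var(alpha*(B(t)-B(s))) = alpha^2 * (t-s)
= 7^2 * (4.6800 - 3.9500)
= 49 * 0.7300
= 35.7700

35.7700
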